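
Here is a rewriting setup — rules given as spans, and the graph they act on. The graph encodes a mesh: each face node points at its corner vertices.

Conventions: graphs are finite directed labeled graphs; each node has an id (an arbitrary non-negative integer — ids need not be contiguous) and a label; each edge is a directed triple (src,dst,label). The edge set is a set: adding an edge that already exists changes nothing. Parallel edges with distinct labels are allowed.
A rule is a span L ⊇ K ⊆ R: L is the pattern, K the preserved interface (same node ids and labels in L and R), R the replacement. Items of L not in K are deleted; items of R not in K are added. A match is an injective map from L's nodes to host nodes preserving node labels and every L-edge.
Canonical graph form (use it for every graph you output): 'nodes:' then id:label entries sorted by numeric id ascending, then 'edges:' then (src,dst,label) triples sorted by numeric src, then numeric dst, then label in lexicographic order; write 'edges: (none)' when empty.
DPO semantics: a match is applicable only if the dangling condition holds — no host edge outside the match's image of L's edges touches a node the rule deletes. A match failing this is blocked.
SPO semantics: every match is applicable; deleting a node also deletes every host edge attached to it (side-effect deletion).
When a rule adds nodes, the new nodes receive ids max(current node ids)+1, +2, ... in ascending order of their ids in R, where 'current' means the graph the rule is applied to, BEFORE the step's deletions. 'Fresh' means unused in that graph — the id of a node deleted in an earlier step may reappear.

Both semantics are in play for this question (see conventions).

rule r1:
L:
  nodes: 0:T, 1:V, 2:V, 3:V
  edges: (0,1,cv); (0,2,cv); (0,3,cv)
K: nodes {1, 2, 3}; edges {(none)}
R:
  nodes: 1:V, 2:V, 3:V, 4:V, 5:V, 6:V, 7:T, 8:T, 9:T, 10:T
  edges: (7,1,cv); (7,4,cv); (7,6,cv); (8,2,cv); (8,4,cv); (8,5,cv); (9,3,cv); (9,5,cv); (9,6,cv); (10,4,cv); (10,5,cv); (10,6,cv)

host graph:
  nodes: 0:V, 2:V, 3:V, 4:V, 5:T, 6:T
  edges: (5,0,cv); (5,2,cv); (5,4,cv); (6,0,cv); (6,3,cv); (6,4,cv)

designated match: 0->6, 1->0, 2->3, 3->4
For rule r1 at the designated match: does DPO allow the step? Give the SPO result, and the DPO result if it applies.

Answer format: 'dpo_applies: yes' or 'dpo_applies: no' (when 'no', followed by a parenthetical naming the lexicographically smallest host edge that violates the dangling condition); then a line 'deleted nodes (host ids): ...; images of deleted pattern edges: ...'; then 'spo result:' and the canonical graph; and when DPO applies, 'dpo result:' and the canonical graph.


dpo_applies: yes
deleted nodes (host ids): 6; images of deleted pattern edges: (6,0,cv); (6,3,cv); (6,4,cv)
spo result:
nodes: 0:V, 2:V, 3:V, 4:V, 5:T, 7:V, 8:V, 9:V, 10:T, 11:T, 12:T, 13:T
edges: (5,0,cv); (5,2,cv); (5,4,cv); (10,0,cv); (10,7,cv); (10,9,cv); (11,3,cv); (11,7,cv); (11,8,cv); (12,4,cv); (12,8,cv); (12,9,cv); (13,7,cv); (13,8,cv); (13,9,cv)
dpo result:
nodes: 0:V, 2:V, 3:V, 4:V, 5:T, 7:V, 8:V, 9:V, 10:T, 11:T, 12:T, 13:T
edges: (5,0,cv); (5,2,cv); (5,4,cv); (10,0,cv); (10,7,cv); (10,9,cv); (11,3,cv); (11,7,cv); (11,8,cv); (12,4,cv); (12,8,cv); (12,9,cv); (13,7,cv); (13,8,cv); (13,9,cv)


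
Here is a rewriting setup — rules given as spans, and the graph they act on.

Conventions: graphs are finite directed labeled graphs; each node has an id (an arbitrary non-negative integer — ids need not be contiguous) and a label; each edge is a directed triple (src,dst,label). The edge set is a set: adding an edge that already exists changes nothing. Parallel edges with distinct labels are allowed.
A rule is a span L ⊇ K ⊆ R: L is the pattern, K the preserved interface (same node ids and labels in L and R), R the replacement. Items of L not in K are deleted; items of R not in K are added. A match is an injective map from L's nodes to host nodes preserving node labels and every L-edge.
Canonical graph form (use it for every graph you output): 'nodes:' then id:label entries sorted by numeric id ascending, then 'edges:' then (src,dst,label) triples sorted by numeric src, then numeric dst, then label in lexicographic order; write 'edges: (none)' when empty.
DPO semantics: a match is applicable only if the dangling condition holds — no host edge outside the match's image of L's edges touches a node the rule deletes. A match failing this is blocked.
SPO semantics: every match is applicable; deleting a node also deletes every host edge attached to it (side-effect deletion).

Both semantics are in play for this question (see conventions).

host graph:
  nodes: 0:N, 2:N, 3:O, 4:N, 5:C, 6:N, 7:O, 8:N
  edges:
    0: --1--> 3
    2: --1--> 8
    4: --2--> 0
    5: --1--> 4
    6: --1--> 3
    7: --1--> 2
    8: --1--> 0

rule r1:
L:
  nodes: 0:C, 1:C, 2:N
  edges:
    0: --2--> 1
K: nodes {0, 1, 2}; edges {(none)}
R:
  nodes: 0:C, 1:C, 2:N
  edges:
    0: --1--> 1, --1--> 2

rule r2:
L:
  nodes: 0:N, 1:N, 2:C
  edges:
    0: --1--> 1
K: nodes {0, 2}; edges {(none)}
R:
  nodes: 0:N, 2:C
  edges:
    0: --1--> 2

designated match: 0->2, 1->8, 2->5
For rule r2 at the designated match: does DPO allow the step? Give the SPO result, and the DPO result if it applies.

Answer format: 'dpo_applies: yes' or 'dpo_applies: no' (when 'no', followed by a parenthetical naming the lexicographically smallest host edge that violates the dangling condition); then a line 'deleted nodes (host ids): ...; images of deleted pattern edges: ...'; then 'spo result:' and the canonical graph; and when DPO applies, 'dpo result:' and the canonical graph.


dpo_applies: no
(the rule deletes node 8, which keeps host edge (8,0,1) outside the match image — the dangling condition fails, DPO blocks; SPO proceeds and side-deletes such edges)
deleted nodes (host ids): 8; images of deleted pattern edges: (2,8,1)
spo result:
nodes: 0:N, 2:N, 3:O, 4:N, 5:C, 6:N, 7:O
edges: (0,3,1); (2,5,1); (4,0,2); (5,4,1); (6,3,1); (7,2,1)


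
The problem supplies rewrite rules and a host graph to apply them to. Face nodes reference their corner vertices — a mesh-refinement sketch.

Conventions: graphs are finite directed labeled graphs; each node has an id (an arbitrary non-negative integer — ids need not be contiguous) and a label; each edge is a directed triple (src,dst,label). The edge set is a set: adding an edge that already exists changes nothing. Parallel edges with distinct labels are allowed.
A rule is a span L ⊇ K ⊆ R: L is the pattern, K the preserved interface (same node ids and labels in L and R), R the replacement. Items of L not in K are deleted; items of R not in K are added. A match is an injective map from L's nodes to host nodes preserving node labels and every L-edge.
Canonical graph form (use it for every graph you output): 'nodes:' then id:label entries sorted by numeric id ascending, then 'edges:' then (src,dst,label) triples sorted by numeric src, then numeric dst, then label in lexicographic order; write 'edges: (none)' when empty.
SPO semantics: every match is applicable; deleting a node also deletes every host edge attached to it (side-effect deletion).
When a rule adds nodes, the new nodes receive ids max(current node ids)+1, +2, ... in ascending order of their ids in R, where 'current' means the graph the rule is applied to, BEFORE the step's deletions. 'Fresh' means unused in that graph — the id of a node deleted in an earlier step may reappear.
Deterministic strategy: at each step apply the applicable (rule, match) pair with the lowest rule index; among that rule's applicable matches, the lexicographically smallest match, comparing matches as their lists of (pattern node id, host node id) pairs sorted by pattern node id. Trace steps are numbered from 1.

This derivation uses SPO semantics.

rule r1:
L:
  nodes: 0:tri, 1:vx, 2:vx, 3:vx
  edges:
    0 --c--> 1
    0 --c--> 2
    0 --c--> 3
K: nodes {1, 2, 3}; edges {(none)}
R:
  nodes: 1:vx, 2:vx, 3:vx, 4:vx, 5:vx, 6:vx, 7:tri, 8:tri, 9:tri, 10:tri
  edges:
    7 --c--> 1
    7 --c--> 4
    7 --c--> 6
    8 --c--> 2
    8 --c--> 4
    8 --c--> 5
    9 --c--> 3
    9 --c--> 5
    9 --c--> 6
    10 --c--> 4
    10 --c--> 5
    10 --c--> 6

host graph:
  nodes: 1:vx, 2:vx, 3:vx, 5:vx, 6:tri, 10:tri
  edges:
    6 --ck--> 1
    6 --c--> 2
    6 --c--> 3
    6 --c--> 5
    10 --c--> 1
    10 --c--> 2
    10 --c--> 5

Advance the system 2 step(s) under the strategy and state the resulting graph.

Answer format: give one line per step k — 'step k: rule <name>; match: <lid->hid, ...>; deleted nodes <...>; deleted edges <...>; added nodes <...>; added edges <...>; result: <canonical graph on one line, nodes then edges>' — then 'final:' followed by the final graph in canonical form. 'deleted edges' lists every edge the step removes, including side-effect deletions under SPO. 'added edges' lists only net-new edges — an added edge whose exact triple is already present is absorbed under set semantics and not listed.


step 1: rule r1; match: 0->6, 1->2, 2->3, 3->5; deleted nodes 6; deleted edges (6,1,ck); (6,2,c); (6,3,c); (6,5,c); added nodes 11, 12, 13, 14, 15, 16, 17; added edges (14,2,c); (14,11,c); (14,13,c); (15,3,c); (15,11,c); (15,12,c); (16,5,c); (16,12,c); (16,13,c); (17,11,c); (17,12,c); (17,13,c); result: nodes: 1:vx, 2:vx, 3:vx, 5:vx, 10:tri, 11:vx, 12:vx, 13:vx, 14:tri, 15:tri, 16:tri, 17:tri edges: (10,1,c); (10,2,c); (10,5,c); (14,2,c); (14,11,c); (14,13,c); (15,3,c); (15,11,c); (15,12,c); (16,5,c); (16,12,c); (16,13,c); (17,11,c); (17,12,c); (17,13,c)
step 2: rule r1; match: 0->10, 1->1, 2->2, 3->5; deleted nodes 10; deleted edges (10,1,c); (10,2,c); (10,5,c); added nodes 18, 19, 20, 21, 22, 23, 24; added edges (21,1,c); (21,18,c); (21,20,c); (22,2,c); (22,18,c); (22,19,c); (23,5,c); (23,19,c); (23,20,c); (24,18,c); (24,19,c); (24,20,c); result: nodes: 1:vx, 2:vx, 3:vx, 5:vx, 11:vx, 12:vx, 13:vx, 14:tri, 15:tri, 16:tri, 17:tri, 18:vx, 19:vx, 20:vx, 21:tri, 22:tri, 23:tri, 24:tri edges: (14,2,c); (14,11,c); (14,13,c); (15,3,c); (15,11,c); (15,12,c); (16,5,c); (16,12,c); (16,13,c); (17,11,c); (17,12,c); (17,13,c); (21,1,c); (21,18,c); (21,20,c); (22,2,c); (22,18,c); (22,19,c); (23,5,c); (23,19,c); (23,20,c); (24,18,c); (24,19,c); (24,20,c)
final:
nodes: 1:vx, 2:vx, 3:vx, 5:vx, 11:vx, 12:vx, 13:vx, 14:tri, 15:tri, 16:tri, 17:tri, 18:vx, 19:vx, 20:vx, 21:tri, 22:tri, 23:tri, 24:tri
edges: (14,2,c); (14,11,c); (14,13,c); (15,3,c); (15,11,c); (15,12,c); (16,5,c); (16,12,c); (16,13,c); (17,11,c); (17,12,c); (17,13,c); (21,1,c); (21,18,c); (21,20,c); (22,2,c); (22,18,c); (22,19,c); (23,5,c); (23,19,c); (23,20,c); (24,18,c); (24,19,c); (24,20,c)


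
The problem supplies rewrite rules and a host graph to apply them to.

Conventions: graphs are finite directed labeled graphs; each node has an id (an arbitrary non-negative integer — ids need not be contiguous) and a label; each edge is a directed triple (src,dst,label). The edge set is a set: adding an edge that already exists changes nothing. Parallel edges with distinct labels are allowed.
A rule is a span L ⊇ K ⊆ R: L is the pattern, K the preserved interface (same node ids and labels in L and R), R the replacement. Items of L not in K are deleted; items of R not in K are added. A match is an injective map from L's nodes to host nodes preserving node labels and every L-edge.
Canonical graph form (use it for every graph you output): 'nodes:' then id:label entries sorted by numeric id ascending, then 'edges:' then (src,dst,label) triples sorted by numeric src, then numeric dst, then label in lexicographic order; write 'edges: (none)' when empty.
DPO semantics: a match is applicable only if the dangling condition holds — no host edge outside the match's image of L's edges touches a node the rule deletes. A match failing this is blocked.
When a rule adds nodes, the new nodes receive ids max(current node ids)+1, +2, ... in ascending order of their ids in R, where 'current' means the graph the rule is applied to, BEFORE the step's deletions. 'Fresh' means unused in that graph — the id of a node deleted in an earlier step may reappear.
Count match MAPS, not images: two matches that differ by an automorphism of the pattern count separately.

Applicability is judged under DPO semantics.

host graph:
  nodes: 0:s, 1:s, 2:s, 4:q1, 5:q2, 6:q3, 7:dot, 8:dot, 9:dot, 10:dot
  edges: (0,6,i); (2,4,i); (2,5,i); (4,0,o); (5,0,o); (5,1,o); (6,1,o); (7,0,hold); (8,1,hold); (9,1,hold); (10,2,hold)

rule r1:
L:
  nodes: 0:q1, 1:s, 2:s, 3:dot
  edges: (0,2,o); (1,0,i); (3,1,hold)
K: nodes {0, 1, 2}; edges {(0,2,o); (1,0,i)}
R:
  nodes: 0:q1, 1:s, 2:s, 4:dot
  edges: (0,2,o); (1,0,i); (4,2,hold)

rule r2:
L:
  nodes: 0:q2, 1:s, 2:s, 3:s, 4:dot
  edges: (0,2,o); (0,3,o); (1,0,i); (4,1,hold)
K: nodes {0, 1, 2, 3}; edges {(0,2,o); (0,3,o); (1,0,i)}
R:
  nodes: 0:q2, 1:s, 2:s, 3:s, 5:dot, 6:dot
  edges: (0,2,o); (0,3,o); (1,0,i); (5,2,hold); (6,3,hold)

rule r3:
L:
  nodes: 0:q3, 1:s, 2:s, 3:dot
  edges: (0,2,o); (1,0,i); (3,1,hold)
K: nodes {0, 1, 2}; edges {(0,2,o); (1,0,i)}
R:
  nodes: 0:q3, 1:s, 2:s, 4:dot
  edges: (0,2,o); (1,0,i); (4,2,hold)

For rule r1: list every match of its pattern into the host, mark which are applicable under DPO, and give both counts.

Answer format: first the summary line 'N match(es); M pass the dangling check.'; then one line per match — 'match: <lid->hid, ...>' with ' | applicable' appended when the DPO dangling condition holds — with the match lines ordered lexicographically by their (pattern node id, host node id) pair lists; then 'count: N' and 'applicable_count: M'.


1 match(es); 1 pass the dangling check.
match: 0->4, 1->2, 2->0, 3->10 | applicable
count: 1
applicable_count: 1


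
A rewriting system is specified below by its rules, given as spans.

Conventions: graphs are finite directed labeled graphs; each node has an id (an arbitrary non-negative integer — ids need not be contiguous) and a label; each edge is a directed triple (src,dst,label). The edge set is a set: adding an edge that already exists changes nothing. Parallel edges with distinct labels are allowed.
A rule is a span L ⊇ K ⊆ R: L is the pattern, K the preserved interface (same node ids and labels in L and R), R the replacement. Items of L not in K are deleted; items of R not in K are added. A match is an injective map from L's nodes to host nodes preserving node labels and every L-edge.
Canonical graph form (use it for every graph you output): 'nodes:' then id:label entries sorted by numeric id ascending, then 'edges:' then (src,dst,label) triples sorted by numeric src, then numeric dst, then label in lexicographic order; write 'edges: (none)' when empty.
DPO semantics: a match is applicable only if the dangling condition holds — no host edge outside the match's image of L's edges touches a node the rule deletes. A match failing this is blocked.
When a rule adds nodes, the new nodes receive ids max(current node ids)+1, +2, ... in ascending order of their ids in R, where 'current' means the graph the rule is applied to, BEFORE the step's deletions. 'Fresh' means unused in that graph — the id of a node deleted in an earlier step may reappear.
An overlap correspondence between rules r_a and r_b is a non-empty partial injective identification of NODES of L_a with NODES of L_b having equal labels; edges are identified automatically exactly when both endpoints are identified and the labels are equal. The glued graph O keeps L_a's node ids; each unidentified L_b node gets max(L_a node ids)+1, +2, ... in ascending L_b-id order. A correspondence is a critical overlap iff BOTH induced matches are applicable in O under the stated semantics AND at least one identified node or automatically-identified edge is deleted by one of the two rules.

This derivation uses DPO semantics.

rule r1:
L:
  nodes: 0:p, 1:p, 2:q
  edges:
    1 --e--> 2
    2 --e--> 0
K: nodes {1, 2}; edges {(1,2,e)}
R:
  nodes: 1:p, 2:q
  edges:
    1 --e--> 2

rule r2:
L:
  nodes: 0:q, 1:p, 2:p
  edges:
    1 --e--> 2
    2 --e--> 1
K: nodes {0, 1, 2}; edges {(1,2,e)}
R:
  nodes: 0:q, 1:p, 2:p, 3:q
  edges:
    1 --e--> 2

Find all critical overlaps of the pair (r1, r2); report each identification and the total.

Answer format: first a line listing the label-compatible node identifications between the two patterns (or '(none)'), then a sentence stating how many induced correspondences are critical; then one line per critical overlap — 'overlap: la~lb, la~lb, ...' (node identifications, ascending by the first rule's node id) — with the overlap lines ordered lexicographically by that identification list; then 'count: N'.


label-compatible node identifications between L(r1) and L(r2): 0~1, 0~2, 1~1, 1~2, 2~0
0 of the induced correspondences are critical overlaps of r1 and r2.
count: 0


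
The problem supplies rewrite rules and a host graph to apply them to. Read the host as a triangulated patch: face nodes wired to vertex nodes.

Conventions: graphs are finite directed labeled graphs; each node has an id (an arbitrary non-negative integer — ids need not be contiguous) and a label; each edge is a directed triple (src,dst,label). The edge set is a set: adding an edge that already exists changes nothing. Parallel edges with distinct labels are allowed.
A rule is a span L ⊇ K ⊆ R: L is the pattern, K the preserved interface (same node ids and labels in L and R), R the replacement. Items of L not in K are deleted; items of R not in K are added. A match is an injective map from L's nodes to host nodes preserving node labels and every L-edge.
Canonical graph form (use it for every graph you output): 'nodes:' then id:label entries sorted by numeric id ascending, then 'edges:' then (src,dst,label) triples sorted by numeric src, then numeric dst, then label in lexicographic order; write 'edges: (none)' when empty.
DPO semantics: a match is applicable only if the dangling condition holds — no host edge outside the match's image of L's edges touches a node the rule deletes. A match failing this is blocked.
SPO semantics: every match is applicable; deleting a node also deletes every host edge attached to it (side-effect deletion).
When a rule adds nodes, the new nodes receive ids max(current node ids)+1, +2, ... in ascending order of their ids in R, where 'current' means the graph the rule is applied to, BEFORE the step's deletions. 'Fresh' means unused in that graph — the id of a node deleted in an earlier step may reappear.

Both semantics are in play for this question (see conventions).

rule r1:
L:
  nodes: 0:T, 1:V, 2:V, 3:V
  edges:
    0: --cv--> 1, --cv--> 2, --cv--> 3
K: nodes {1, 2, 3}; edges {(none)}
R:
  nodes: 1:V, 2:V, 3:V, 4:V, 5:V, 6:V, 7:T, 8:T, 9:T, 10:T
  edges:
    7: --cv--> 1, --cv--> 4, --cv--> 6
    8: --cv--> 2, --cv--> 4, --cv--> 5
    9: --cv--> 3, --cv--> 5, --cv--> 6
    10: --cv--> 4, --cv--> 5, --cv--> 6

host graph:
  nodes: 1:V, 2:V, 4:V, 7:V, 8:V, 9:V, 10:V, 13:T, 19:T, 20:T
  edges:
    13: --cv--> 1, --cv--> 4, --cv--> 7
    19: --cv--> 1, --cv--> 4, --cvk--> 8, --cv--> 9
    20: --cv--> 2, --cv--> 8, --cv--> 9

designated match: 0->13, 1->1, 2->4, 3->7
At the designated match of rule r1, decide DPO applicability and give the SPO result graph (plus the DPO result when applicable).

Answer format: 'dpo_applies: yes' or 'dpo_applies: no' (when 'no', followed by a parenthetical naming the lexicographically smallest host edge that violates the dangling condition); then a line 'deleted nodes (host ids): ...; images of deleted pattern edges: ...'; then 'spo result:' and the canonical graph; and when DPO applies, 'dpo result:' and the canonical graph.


dpo_applies: yes
deleted nodes (host ids): 13; images of deleted pattern edges: (13,1,cv); (13,4,cv); (13,7,cv)
spo result:
nodes: 1:V, 2:V, 4:V, 7:V, 8:V, 9:V, 10:V, 19:T, 20:T, 21:V, 22:V, 23:V, 24:T, 25:T, 26:T, 27:T
edges: (19,1,cv); (19,4,cv); (19,8,cvk); (19,9,cv); (20,2,cv); (20,8,cv); (20,9,cv); (24,1,cv); (24,21,cv); (24,23,cv); (25,4,cv); (25,21,cv); (25,22,cv); (26,7,cv); (26,22,cv); (26,23,cv); (27,21,cv); (27,22,cv); (27,23,cv)
dpo result:
nodes: 1:V, 2:V, 4:V, 7:V, 8:V, 9:V, 10:V, 19:T, 20:T, 21:V, 22:V, 23:V, 24:T, 25:T, 26:T, 27:T
edges: (19,1,cv); (19,4,cv); (19,8,cvk); (19,9,cv); (20,2,cv); (20,8,cv); (20,9,cv); (24,1,cv); (24,21,cv); (24,23,cv); (25,4,cv); (25,21,cv); (25,22,cv); (26,7,cv); (26,22,cv); (26,23,cv); (27,21,cv); (27,22,cv); (27,23,cv)


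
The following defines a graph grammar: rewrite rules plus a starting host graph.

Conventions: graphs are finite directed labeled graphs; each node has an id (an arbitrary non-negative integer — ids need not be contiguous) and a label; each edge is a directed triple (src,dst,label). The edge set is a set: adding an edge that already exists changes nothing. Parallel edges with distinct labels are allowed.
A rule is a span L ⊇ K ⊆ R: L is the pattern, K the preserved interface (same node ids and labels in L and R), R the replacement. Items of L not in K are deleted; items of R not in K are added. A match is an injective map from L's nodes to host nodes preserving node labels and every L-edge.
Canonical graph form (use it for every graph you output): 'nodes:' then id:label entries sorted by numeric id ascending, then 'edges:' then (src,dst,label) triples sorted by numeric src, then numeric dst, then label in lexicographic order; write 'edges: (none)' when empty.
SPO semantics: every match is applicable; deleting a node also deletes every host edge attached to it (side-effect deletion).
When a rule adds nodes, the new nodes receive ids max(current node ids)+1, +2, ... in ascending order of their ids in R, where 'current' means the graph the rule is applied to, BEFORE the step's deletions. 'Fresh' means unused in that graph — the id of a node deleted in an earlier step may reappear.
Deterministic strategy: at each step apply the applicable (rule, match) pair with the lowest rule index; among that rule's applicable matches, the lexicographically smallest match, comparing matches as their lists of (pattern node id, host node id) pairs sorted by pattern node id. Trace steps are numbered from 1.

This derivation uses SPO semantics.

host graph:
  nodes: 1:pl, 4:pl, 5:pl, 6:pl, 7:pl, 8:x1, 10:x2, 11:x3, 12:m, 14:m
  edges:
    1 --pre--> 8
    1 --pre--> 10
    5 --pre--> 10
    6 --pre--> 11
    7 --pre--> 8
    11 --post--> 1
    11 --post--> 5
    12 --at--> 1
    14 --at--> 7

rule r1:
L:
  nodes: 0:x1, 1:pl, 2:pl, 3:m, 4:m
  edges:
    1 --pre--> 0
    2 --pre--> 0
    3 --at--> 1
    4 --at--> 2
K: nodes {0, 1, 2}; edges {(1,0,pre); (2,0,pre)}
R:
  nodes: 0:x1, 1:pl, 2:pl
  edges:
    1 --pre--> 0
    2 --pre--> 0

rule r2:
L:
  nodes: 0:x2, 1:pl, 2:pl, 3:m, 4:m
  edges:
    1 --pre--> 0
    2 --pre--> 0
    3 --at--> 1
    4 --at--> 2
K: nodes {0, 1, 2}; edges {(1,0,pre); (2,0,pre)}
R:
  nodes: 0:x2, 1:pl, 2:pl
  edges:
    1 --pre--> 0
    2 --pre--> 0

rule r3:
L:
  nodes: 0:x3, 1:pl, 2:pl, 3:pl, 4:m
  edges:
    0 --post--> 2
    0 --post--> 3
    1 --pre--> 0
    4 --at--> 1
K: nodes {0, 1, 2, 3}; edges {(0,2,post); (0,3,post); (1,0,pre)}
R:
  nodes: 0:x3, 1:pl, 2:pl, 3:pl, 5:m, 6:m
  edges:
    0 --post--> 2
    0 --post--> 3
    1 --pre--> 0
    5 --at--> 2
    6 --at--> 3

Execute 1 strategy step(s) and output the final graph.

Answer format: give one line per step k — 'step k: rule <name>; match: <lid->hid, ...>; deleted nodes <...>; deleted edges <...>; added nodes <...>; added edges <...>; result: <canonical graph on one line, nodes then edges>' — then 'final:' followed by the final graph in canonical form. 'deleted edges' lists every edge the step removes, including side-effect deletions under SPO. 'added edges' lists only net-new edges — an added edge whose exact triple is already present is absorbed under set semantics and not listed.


step 1: rule r1; match: 0->8, 1->1, 2->7, 3->12, 4->14; deleted nodes 12, 14; deleted edges (12,1,at); (14,7,at); added nodes (none); added edges (none); result: nodes: 1:pl, 4:pl, 5:pl, 6:pl, 7:pl, 8:x1, 10:x2, 11:x3 edges: (1,8,pre); (1,10,pre); (5,10,pre); (6,11,pre); (7,8,pre); (11,1,post); (11,5,post)
final:
nodes: 1:pl, 4:pl, 5:pl, 6:pl, 7:pl, 8:x1, 10:x2, 11:x3
edges: (1,8,pre); (1,10,pre); (5,10,pre); (6,11,pre); (7,8,pre); (11,1,post); (11,5,post)


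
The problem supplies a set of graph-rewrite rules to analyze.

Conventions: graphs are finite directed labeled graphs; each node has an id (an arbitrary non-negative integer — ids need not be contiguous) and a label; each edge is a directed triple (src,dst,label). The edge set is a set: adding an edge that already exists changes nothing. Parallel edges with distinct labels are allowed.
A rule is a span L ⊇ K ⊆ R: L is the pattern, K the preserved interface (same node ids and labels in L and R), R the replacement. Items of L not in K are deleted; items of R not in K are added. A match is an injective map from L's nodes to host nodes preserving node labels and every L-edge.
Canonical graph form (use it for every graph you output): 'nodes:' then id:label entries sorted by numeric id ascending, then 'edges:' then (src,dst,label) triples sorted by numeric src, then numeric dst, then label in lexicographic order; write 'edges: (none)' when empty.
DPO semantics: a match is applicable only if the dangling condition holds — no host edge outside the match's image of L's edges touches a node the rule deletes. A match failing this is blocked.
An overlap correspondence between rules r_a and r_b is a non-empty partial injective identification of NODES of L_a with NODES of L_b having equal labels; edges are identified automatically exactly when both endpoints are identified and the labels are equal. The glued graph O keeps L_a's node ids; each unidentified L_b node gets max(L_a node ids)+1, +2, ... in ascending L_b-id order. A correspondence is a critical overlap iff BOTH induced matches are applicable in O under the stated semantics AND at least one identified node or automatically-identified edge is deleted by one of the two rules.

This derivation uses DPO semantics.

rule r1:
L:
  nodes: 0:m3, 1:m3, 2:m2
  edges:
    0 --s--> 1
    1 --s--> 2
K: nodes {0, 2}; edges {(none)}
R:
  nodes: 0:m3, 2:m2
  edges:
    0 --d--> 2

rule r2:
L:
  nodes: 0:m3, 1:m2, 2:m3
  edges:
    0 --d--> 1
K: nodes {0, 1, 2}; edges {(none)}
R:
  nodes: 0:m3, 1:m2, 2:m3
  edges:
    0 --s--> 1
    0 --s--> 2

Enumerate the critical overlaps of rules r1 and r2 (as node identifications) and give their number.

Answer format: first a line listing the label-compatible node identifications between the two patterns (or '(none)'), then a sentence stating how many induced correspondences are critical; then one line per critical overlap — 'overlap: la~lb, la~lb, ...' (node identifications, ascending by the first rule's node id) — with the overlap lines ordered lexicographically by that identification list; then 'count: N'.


label-compatible node identifications between L(r1) and L(r2): 0~0, 0~2, 1~0, 1~2, 2~1
4 of the induced correspondences are critical overlaps of r1 and r2.
overlap: 0~0, 1~2
overlap: 0~0, 1~2, 2~1
overlap: 1~2
overlap: 1~2, 2~1
count: 4


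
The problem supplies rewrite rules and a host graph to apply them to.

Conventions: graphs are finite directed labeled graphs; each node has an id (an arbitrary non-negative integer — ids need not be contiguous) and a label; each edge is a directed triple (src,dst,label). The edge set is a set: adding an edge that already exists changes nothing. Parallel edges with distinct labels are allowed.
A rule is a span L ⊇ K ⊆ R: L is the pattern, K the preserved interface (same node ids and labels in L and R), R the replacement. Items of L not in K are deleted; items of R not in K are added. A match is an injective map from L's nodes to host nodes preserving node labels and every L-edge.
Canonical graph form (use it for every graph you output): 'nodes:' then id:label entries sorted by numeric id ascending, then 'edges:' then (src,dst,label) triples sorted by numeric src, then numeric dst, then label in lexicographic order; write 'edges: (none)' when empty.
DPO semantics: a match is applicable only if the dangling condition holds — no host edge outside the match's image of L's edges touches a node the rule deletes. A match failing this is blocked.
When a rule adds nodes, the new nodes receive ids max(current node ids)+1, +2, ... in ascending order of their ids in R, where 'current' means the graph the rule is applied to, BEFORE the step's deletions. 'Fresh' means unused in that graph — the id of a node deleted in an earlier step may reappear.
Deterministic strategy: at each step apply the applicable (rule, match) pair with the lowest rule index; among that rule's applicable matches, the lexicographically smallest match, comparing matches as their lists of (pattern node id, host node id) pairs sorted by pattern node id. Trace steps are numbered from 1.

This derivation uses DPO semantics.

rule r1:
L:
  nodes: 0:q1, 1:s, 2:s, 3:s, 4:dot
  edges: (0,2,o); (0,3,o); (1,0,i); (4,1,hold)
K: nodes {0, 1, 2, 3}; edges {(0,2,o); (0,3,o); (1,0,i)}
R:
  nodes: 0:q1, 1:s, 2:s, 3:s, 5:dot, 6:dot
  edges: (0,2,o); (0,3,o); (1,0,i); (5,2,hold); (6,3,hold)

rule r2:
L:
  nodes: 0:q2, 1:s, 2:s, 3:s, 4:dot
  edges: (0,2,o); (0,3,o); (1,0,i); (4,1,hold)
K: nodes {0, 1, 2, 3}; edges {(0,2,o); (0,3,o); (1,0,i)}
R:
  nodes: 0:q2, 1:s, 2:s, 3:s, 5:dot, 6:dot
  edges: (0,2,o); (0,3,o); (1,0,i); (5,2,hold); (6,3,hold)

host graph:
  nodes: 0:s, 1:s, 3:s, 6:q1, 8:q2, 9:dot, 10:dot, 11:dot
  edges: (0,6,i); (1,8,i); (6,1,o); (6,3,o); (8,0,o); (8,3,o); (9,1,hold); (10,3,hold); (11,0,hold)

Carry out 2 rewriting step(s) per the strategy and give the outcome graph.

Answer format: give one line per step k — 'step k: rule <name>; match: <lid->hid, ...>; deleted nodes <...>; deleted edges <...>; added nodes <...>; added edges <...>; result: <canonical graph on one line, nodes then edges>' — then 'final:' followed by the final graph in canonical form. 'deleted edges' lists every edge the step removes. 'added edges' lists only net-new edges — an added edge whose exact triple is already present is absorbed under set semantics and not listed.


step 1: rule r1; match: 0->6, 1->0, 2->1, 3->3, 4->11; deleted nodes 11; deleted edges (11,0,hold); added nodes 12, 13; added edges (12,1,hold); (13,3,hold); result: nodes: 0:s, 1:s, 3:s, 6:q1, 8:q2, 9:dot, 10:dot, 12:dot, 13:dot edges: (0,6,i); (1,8,i); (6,1,o); (6,3,o); (8,0,o); (8,3,o); (9,1,hold); (10,3,hold); (12,1,hold); (13,3,hold)
step 2: rule r2; match: 0->8, 1->1, 2->0, 3->3, 4->9; deleted nodes 9; deleted edges (9,1,hold); added nodes 14, 15; added edges (14,0,hold); (15,3,hold); result: nodes: 0:s, 1:s, 3:s, 6:q1, 8:q2, 10:dot, 12:dot, 13:dot, 14:dot, 15:dot edges: (0,6,i); (1,8,i); (6,1,o); (6,3,o); (8,0,o); (8,3,o); (10,3,hold); (12,1,hold); (13,3,hold); (14,0,hold); (15,3,hold)
final:
nodes: 0:s, 1:s, 3:s, 6:q1, 8:q2, 10:dot, 12:dot, 13:dot, 14:dot, 15:dot
edges: (0,6,i); (1,8,i); (6,1,o); (6,3,o); (8,0,o); (8,3,o); (10,3,hold); (12,1,hold); (13,3,hold); (14,0,hold); (15,3,hold)


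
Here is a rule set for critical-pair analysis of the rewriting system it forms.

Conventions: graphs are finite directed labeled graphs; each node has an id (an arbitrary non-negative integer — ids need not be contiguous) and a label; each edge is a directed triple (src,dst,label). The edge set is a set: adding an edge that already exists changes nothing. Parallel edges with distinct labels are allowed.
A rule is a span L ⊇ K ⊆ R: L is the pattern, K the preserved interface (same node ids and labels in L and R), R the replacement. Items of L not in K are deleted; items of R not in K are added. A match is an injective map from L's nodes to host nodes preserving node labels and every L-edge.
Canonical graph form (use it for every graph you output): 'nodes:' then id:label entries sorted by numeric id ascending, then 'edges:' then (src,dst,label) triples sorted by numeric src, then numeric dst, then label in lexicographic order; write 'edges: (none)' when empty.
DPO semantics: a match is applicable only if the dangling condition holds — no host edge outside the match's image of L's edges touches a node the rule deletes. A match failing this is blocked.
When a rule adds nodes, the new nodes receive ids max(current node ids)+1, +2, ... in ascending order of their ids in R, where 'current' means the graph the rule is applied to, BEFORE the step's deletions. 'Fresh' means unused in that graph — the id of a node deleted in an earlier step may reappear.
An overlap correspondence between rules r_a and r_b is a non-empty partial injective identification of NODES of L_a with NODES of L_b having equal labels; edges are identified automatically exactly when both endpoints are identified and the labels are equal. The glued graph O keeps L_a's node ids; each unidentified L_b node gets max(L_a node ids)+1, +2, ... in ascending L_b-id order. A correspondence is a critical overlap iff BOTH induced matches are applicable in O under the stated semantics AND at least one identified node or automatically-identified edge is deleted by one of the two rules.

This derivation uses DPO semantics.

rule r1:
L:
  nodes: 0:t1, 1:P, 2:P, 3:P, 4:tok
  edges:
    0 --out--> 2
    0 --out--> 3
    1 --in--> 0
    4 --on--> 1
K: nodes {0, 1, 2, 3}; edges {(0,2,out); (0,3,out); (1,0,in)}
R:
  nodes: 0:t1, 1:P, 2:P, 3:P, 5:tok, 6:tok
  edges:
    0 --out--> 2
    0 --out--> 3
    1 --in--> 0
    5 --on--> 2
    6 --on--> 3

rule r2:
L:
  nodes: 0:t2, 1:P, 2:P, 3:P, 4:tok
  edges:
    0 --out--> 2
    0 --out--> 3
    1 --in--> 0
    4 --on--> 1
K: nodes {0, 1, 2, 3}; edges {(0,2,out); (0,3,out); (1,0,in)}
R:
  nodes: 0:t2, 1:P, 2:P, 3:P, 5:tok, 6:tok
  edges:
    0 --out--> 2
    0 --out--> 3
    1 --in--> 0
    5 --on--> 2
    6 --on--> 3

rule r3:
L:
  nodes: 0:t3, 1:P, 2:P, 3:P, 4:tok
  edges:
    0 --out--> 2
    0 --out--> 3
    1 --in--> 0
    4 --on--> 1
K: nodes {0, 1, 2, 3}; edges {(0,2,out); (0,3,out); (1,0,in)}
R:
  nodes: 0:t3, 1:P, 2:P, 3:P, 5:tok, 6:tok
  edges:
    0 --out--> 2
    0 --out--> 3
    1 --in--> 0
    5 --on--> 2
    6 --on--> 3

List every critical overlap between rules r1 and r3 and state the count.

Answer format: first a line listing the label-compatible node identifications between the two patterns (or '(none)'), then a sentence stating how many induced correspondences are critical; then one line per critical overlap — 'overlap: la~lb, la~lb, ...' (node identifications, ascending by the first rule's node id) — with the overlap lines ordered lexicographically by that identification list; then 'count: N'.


label-compatible node identifications between L(r1) and L(r3): 1~1, 1~2, 1~3, 2~1, 2~2, 2~3, 3~1, 3~2, 3~3, 4~4
7 of the induced correspondences are critical overlaps of r1 and r3.
overlap: 1~1, 2~2, 3~3, 4~4
overlap: 1~1, 2~2, 4~4
overlap: 1~1, 2~3, 3~2, 4~4
overlap: 1~1, 2~3, 4~4
overlap: 1~1, 3~2, 4~4
overlap: 1~1, 3~3, 4~4
overlap: 1~1, 4~4
count: 7


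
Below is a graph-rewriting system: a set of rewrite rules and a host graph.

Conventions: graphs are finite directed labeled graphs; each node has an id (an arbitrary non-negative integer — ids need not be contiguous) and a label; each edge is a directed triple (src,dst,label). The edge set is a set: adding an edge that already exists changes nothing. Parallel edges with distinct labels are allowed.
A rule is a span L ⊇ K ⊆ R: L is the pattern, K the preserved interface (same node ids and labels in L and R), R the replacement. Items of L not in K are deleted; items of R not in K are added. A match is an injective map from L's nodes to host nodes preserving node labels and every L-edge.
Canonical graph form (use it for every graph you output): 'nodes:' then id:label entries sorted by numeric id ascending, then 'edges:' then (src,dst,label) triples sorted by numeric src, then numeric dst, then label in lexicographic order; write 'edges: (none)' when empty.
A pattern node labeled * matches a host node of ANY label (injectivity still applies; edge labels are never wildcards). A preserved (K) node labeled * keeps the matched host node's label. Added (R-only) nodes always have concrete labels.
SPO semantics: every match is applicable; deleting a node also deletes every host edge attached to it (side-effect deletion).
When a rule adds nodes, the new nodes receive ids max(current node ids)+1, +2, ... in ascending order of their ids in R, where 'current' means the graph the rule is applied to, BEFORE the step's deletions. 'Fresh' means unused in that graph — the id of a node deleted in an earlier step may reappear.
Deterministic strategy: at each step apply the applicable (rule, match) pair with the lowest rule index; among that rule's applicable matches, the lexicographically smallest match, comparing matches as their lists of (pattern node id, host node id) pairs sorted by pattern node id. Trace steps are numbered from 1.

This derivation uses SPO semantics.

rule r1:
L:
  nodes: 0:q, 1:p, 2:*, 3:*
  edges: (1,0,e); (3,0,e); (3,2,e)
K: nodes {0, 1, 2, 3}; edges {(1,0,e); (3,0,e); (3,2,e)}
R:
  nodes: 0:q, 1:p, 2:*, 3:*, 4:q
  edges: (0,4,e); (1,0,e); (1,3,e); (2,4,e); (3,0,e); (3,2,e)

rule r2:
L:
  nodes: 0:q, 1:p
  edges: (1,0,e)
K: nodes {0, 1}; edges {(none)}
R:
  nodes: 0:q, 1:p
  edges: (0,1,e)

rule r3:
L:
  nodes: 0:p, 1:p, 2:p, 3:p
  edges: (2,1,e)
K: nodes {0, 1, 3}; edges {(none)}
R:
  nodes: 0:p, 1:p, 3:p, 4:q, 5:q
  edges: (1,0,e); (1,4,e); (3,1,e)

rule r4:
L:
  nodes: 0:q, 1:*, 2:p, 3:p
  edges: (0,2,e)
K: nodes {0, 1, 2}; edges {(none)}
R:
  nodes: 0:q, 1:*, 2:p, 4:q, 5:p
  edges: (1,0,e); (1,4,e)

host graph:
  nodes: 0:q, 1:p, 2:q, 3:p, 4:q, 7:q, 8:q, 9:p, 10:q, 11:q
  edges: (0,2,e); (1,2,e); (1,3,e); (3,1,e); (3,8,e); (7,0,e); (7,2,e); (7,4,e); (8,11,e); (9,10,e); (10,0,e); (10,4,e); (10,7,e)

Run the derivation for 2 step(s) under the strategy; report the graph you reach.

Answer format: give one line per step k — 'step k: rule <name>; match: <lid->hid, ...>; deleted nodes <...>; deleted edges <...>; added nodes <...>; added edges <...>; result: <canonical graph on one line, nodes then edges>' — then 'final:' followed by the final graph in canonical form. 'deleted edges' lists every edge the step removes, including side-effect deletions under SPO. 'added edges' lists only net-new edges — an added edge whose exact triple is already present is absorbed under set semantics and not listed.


step 1: rule r1; match: 0->2, 1->1, 2->0, 3->7; deleted nodes (none); deleted edges (none); added nodes 12; added edges (0,12,e); (1,7,e); (2,12,e); result: nodes: 0:q, 1:p, 2:q, 3:p, 4:q, 7:q, 8:q, 9:p, 10:q, 11:q, 12:q edges: (0,2,e); (0,12,e); (1,2,e); (1,3,e); (1,7,e); (2,12,e); (3,1,e); (3,8,e); (7,0,e); (7,2,e); (7,4,e); (8,11,e); (9,10,e); (10,0,e); (10,4,e); (10,7,e)
step 2: rule r1; match: 0->2, 1->1, 2->0, 3->7; deleted nodes (none); deleted edges (none); added nodes 13; added edges (0,13,e); (2,13,e); result: nodes: 0:q, 1:p, 2:q, 3:p, 4:q, 7:q, 8:q, 9:p, 10:q, 11:q, 12:q, 13:q edges: (0,2,e); (0,12,e); (0,13,e); (1,2,e); (1,3,e); (1,7,e); (2,12,e); (2,13,e); (3,1,e); (3,8,e); (7,0,e); (7,2,e); (7,4,e); (8,11,e); (9,10,e); (10,0,e); (10,4,e); (10,7,e)
final:
nodes: 0:q, 1:p, 2:q, 3:p, 4:q, 7:q, 8:q, 9:p, 10:q, 11:q, 12:q, 13:q
edges: (0,2,e); (0,12,e); (0,13,e); (1,2,e); (1,3,e); (1,7,e); (2,12,e); (2,13,e); (3,1,e); (3,8,e); (7,0,e); (7,2,e); (7,4,e); (8,11,e); (9,10,e); (10,0,e); (10,4,e); (10,7,e)


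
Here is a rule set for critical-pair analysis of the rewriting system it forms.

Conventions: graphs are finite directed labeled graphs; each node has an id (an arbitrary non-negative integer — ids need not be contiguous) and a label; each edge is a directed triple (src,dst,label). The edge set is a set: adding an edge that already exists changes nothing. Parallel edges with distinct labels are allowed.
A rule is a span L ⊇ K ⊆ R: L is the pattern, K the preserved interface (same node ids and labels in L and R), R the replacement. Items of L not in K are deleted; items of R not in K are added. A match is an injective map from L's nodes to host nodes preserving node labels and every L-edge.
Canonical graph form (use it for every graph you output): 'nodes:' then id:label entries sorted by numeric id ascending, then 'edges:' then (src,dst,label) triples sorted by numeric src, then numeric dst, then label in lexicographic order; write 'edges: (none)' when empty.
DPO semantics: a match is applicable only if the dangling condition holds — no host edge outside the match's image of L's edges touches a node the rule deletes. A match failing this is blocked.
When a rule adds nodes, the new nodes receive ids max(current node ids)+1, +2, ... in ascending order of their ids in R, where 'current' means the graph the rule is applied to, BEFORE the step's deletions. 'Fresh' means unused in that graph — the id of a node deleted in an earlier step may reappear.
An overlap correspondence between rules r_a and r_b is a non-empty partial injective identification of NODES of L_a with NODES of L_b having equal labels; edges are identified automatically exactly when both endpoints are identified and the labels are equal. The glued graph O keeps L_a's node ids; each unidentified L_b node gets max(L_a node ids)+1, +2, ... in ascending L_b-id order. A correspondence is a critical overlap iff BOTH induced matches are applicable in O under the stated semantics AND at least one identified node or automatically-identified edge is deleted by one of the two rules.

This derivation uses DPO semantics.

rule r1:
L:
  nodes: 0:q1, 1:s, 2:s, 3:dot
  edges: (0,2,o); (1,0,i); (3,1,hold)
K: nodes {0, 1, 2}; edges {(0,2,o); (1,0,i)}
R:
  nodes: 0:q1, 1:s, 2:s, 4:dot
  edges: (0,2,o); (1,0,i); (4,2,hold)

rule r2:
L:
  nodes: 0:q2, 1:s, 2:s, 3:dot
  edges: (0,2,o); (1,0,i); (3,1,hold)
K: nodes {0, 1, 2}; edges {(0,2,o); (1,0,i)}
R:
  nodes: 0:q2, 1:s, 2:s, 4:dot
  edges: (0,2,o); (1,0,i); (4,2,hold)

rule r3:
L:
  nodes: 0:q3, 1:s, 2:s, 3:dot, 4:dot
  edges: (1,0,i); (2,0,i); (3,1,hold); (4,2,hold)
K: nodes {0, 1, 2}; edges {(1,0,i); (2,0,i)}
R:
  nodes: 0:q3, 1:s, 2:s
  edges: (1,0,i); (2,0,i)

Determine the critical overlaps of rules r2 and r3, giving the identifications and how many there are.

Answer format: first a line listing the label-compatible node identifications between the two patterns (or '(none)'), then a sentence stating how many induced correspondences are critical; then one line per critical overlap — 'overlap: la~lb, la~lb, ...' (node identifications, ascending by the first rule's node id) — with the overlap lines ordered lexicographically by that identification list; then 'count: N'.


label-compatible node identifications between L(r2) and L(r3): 1~1, 1~2, 2~1, 2~2, 3~3, 3~4
4 of the induced correspondences are critical overlaps of r2 and r3.
overlap: 1~1, 2~2, 3~3
overlap: 1~1, 3~3
overlap: 1~2, 2~1, 3~4
overlap: 1~2, 3~4
count: 4
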